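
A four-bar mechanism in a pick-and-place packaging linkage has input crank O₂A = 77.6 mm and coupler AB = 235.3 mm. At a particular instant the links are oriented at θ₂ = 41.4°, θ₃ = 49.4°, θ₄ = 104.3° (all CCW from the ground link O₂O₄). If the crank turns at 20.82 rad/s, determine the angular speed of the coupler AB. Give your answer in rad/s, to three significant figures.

7.47

ω₂ = 20.82 rad/s
Differentiating the loop-closure r₂e^{iθ₂}+r₃e^{iθ₃}=r₁+r₄e^{iθ₄} gives r₂ω₂e^{iθ₂}+r₃ω₃e^{iθ₃}=r₄ω₄e^{iθ₄}.
Eliminating the other unknown: ω₃ = r₂ω₂ sin(θ₄−θ₂) / [r₃ sin(θ₃−θ₄)].
Numerator sine = +0.89021; denominator sine = -0.81815.
Result = 0.0776·20.82·(+0.89021) / (0.2353·(-0.81815)) = -7.471 rad/s; magnitude 7.471 rad/s.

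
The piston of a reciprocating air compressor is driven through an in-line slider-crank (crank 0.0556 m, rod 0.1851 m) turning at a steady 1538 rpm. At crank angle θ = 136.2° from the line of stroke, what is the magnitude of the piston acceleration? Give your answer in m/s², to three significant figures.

1010

ω = 2π·1538/60 = 161.1 rad/s
x(θ) = r cosθ + √(L² − r² sin²θ); with ω constant, a = ω²·d²x/dθ².
d²x/dθ² = −r cosθ − r²(cos2θ)/√u − r⁴ sin²2θ/(4u^{3/2}),  u = L² − r² sin²θ = 0.0327811 m².
Substituting r = 0.0556 m, L = 0.1851 m, θ = 136.2°: d²x/dθ² = +0.039013 m.
a = ω²·d²x/dθ² = (161.1)²·(+0.039013) = +1012 m/s²;  |a| = 1012 m/s².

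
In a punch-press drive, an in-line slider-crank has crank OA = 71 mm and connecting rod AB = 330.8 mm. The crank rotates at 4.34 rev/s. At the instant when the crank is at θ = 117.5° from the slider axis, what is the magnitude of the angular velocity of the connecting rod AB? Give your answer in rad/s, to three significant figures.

ω = 27.27 rad/s (converted from 4.34 rev/s).
The rod makes angle φ with the slider axis where L sinφ = r sinθ; differentiating, L cosφ·φ̇ = r ω cosθ.
L cosφ = √(L² − r² sin²θ) = 0.32475 m.
|ω_rod| = r ω |cosθ| / √(L² − r² sin²θ) = 0.071·27.27·0.46175/0.32475 = 2.7529 rad/s.

2.75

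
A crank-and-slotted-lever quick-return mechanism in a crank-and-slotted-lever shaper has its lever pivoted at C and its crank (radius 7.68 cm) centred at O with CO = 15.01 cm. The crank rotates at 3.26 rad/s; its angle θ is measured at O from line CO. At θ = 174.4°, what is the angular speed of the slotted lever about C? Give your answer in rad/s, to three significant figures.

3.31

ω = 3.26 rad/s
Crank pin A relative to C: A = (d + r cosθ, r sinθ); lever angle φ = atan2(r sinθ, d + r cosθ).
Differentiating tanφ: φ̇ = rω(d cosθ + r)/(d² + r² + 2dr cosθ).
d² + r² + 2dr cosθ = |CA|² = 0.00548292 m²;  d cosθ + r = -0.072584 m.
|ω_lever| = |0.0768·3.26·-0.072584| / 0.00548292 = 3.3144 rad/s.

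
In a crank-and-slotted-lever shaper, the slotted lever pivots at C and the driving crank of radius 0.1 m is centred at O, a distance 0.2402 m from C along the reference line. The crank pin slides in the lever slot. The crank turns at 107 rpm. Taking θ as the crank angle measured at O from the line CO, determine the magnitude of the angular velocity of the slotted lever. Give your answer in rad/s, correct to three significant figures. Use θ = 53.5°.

ω = 11.21 rad/s (from 107 rpm).
Crank pin A relative to C: A = (d + r cosθ, r sinθ); lever angle φ = atan2(r sinθ, d + r cosθ).
Differentiating tanφ: φ̇ = rω(d cosθ + r)/(d² + r² + 2dr cosθ).
d² + r² + 2dr cosθ = |CA|² = 0.0962713 m²;  d cosθ + r = +0.24288 m.
|ω_lever| = |0.1·11.21·+0.24288| / 0.0962713 = 2.8268 rad/s.

2.83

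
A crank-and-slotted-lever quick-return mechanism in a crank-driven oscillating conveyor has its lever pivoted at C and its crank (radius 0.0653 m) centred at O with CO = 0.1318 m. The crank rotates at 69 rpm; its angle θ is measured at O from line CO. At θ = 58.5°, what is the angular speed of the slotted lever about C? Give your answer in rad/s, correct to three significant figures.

ω = 7.226 rad/s (from 69 rpm).
Crank pin A relative to C: A = (d + r cosθ, r sinθ); lever angle φ = atan2(r sinθ, d + r cosθ).
Differentiating tanφ: φ̇ = rω(d cosθ + r)/(d² + r² + 2dr cosθ).
d² + r² + 2dr cosθ = |CA|² = 0.0306291 m²;  d cosθ + r = +0.13417 m.
|ω_lever| = |0.0653·7.226·+0.13417| / 0.0306291 = 2.0668 rad/s.

2.07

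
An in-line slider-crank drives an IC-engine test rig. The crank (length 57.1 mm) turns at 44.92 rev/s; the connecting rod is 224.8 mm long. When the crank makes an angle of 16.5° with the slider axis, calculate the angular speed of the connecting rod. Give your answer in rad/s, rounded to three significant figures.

ω = 282.2 rad/s (converted from 44.92 rev/s).
The rod makes angle φ with the slider axis where L sinφ = r sinθ; differentiating, L cosφ·φ̇ = r ω cosθ.
L cosφ = √(L² − r² sin²θ) = 0.22421 m.
|ω_rod| = r ω |cosθ| / √(L² − r² sin²θ) = 0.0571·282.2·0.95882/0.22421 = 68.917 rad/s.

68.9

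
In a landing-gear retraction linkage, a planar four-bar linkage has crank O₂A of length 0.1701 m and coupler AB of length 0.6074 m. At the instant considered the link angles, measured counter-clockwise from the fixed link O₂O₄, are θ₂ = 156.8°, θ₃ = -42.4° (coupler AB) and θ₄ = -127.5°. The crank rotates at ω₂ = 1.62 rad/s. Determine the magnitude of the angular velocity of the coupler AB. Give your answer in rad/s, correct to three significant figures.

0.441

ω₂ = 1.62 rad/s
Differentiating the loop-closure r₂e^{iθ₂}+r₃e^{iθ₃}=r₁+r₄e^{iθ₄} gives r₂ω₂e^{iθ₂}+r₃ω₃e^{iθ₃}=r₄ω₄e^{iθ₄}.
Eliminating the other unknown: ω₃ = r₂ω₂ sin(θ₄−θ₂) / [r₃ sin(θ₃−θ₄)].
Numerator sine = +0.96902; denominator sine = +0.99635.
Result = 0.1701·1.62·(+0.96902) / (0.6074·(+0.99635)) = +0.44123 rad/s; magnitude 0.44123 rad/s.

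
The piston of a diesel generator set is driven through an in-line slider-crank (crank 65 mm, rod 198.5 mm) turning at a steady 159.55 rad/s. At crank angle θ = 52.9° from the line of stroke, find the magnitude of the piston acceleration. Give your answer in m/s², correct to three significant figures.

860

ω = 159.6 rad/s
x(θ) = r cosθ + √(L² − r² sin²θ); with ω constant, a = ω²·d²x/dθ².
d²x/dθ² = −r cosθ − r²(cos2θ)/√u − r⁴ sin²2θ/(4u^{3/2}),  u = L² − r² sin²θ = 0.0367146 m².
Substituting r = 0.065 m, L = 0.1985 m, θ = 52.9°: d²x/dθ² = -0.033792 m.
a = ω²·d²x/dθ² = (159.6)²·(-0.033792) = -860.22 m/s²;  |a| = 860.22 m/s².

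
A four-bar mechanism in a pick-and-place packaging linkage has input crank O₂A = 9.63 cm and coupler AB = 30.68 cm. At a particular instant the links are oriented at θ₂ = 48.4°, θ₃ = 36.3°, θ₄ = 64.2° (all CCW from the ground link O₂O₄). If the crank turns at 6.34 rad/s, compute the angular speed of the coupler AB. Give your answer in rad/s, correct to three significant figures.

ω₂ = 6.34 rad/s
Differentiating the loop-closure r₂e^{iθ₂}+r₃e^{iθ₃}=r₁+r₄e^{iθ₄} gives r₂ω₂e^{iθ₂}+r₃ω₃e^{iθ₃}=r₄ω₄e^{iθ₄}.
Eliminating the other unknown: ω₃ = r₂ω₂ sin(θ₄−θ₂) / [r₃ sin(θ₃−θ₄)].
Numerator sine = +0.27228; denominator sine = -0.46793.
Result = 0.0963·6.34·(+0.27228) / (0.3068·(-0.46793)) = -1.158 rad/s; magnitude 1.158 rad/s.

1.16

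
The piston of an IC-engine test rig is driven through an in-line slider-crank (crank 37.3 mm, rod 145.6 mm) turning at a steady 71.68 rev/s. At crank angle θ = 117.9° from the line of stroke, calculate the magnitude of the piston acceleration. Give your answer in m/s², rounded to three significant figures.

4640

ω = 2π·71.7 = 450.4 rad/s
x(θ) = r cosθ + √(L² − r² sin²θ); with ω constant, a = ω²·d²x/dθ².
d²x/dθ² = −r cosθ − r²(cos2θ)/√u − r⁴ sin²2θ/(4u^{3/2}),  u = L² − r² sin²θ = 0.0201127 m².
Substituting r = 0.0373 m, L = 0.1456 m, θ = 117.9°: d²x/dθ² = +0.022852 m.
a = ω²·d²x/dθ² = (450.4)²·(+0.022852) = +4635.3 m/s²;  |a| = 4635.3 m/s².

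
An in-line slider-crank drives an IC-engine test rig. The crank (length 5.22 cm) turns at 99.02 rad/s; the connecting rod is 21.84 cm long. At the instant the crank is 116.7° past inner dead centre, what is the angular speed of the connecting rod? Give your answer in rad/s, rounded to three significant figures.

10.9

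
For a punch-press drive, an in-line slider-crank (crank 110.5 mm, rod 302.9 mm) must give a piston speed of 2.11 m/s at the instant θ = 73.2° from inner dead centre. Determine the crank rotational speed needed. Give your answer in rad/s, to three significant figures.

For an in-line slider-crank, |v_piston| = rω|sinθ|·[1 + r cosθ/√(L² − r² sin²θ)].
With r = 0.1105 m, L = 0.3029 m, θ = 73.2°: the bracketed kinematic factor |dx/dθ| = 0.11769 m.
ω = v/|dx/dθ| = 2.11/0.11769 = 17.929 rad/s.

17.9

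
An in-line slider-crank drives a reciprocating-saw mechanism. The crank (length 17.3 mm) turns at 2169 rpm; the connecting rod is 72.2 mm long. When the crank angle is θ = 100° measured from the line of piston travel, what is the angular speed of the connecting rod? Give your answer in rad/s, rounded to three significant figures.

9.73

ω = 227.1 rad/s (converted from 2169 rpm).
The rod makes angle φ with the slider axis where L sinφ = r sinθ; differentiating, L cosφ·φ̇ = r ω cosθ.
L cosφ = √(L² − r² sin²θ) = 0.070161 m.
|ω_rod| = r ω |cosθ| / √(L² − r² sin²θ) = 0.0173·227.1·0.17365/0.070161 = 9.7254 rad/s.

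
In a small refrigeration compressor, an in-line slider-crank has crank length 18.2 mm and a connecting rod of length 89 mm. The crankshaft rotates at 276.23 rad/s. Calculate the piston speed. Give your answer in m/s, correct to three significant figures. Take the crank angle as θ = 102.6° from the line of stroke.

4.68

ω = 276.2 rad/s
For an in-line slider-crank, x = r cosθ + √(L² − r² sin²θ), so v = −rω sinθ·[1 + r cosθ/√(L² − r² sin²θ)].
With r = 0.0182 m, L = 0.089 m, θ = 102.6°: √(L² − r² sin²θ) = 0.08721 m.
v = −0.0182·276.2·0.97592·[1 + 0.0182·-0.21814/0.08721] = -4.683 m/s.
|v| = 4.683 m/s.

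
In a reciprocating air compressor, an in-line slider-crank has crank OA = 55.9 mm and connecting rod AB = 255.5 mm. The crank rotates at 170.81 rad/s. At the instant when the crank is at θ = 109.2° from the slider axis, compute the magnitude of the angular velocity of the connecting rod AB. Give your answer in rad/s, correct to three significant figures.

ω = 170.8 rad/s
The rod makes angle φ with the slider axis where L sinφ = r sinθ; differentiating, L cosφ·φ̇ = r ω cosθ.
L cosφ = √(L² − r² sin²θ) = 0.24999 m.
|ω_rod| = r ω |cosθ| / √(L² − r² sin²θ) = 0.0559·170.8·0.32887/0.24999 = 12.561 rad/s.

12.6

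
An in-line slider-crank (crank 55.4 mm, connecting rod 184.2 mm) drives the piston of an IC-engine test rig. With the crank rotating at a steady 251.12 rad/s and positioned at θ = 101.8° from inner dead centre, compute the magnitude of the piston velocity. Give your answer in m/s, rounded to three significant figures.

ω = 251.1 rad/s
For an in-line slider-crank, x = r cosθ + √(L² − r² sin²θ), so v = −rω sinθ·[1 + r cosθ/√(L² − r² sin²θ)].
With r = 0.0554 m, L = 0.1842 m, θ = 101.8°: √(L² − r² sin²θ) = 0.17604 m.
v = −0.0554·251.1·0.97887·[1 + 0.0554·-0.20450/0.17604] = -12.742 m/s.
|v| = 12.742 m/s.

12.7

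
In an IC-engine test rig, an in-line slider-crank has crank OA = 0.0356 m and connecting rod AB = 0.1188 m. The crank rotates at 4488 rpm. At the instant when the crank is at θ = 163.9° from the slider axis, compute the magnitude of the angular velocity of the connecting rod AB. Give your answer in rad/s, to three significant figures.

136

ω = 470 rad/s (converted from 4488 rpm).
The rod makes angle φ with the slider axis where L sinφ = r sinθ; differentiating, L cosφ·φ̇ = r ω cosθ.
L cosφ = √(L² − r² sin²θ) = 0.11839 m.
|ω_rod| = r ω |cosθ| / √(L² − r² sin²θ) = 0.0356·470·0.96078/0.11839 = 135.78 rad/s.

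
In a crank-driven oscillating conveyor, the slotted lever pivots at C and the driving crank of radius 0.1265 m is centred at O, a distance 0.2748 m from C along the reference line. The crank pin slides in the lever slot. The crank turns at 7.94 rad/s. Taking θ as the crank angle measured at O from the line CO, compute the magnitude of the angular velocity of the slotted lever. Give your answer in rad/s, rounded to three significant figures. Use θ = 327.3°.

2.40

ω = 7.94 rad/s
Crank pin A relative to C: A = (d + r cosθ, r sinθ); lever angle φ = atan2(r sinθ, d + r cosθ).
Differentiating tanφ: φ̇ = rω(d cosθ + r)/(d² + r² + 2dr cosθ).
d² + r² + 2dr cosθ = |CA|² = 0.150023 m²;  d cosθ + r = +0.35775 m.
|ω_lever| = |0.1265·7.94·+0.35775| / 0.150023 = 2.3951 rad/s.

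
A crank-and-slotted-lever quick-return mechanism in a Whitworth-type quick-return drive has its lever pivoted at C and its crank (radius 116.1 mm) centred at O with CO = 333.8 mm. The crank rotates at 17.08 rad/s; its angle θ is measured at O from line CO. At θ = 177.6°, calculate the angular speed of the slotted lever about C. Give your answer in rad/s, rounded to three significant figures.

9.08

ω = 17.08 rad/s
Crank pin A relative to C: A = (d + r cosθ, r sinθ); lever angle φ = atan2(r sinθ, d + r cosθ).
Differentiating tanφ: φ̇ = rω(d cosθ + r)/(d² + r² + 2dr cosθ).
d² + r² + 2dr cosθ = |CA|² = 0.0474613 m²;  d cosθ + r = -0.21741 m.
|ω_lever| = |0.1161·17.08·-0.21741| / 0.0474613 = 9.0835 rad/s.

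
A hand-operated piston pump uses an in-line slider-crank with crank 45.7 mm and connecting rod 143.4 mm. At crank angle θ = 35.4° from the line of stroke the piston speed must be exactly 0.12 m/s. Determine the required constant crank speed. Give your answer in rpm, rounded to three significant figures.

For an in-line slider-crank, |v_piston| = rω|sinθ|·[1 + r cosθ/√(L² − r² sin²θ)].
With r = 0.0457 m, L = 0.1434 m, θ = 35.4°: the bracketed kinematic factor |dx/dθ| = 0.03347 m.
ω = v/|dx/dθ| = 0.12/0.03347 = 3.5853 rad/s.
N = 60ω/(2π) = 34.237 rpm.

34.2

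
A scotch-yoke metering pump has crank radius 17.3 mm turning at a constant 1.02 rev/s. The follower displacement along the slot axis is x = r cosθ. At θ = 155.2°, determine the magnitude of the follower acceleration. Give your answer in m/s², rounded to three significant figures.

0.645

ω = 6.409 rad/s (from 1.02 rev/s).
x = r cosθ ⇒ ẍ = −rω² cosθ (ω constant).
|a| = rω²|cosθ| = 0.0173·(6.409)²·|cos 155.2°| = 0.64504 m/s².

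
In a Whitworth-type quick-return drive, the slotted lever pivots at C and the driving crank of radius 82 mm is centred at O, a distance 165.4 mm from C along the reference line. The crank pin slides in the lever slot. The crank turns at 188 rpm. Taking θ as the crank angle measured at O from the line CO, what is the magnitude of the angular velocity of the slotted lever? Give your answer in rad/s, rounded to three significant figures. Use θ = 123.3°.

ω = 19.69 rad/s (from 188 rpm).
Crank pin A relative to C: A = (d + r cosθ, r sinθ); lever angle φ = atan2(r sinθ, d + r cosθ).
Differentiating tanφ: φ̇ = rω(d cosθ + r)/(d² + r² + 2dr cosθ).
d² + r² + 2dr cosθ = |CA|² = 0.0191886 m²;  d cosθ + r = -0.0088084 m.
|ω_lever| = |0.082·19.69·-0.0088084| / 0.0191886 = 0.74106 rad/s.

0.741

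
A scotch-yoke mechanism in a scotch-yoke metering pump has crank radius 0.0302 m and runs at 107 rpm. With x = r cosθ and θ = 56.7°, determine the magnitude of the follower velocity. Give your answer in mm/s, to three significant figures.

283

ω = 11.21 rad/s (from 107 rpm).
x = r cosθ ⇒ ẋ = −rω sinθ.
|v| = rω|sinθ| = 0.0302·11.21·|sin 56.7°| = 0.28283 m/s = 282.83 mm/s.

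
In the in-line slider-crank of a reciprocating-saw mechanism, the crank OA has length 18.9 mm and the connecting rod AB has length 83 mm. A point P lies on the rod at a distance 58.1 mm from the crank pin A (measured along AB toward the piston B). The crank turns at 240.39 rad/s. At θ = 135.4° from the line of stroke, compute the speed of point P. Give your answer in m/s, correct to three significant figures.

2.99

ω = 240.4 rad/s.  Crank-pin speed |V_A| = rω = 4.5434 m/s, perpendicular to OA.
Rod angle: sinφ = −(r/L) sinθ ⇒ φ = -9.200°; ω_rod = −rω cosθ/√(L²−r²sin²θ) = +39.484 rad/s.
V_P = V_A + ω_rod × AP, with AP = 0.0581 m along the rod.
Components: V_Px = −rω sinθ − a·ω_rod·sinφ = -2.8234 m/s;  V_Py = rω cosθ + a·ω_rod·cosφ = -0.9705 m/s.
|V_P| = √(V_Px² + V_Py²) = 2.9855 m/s.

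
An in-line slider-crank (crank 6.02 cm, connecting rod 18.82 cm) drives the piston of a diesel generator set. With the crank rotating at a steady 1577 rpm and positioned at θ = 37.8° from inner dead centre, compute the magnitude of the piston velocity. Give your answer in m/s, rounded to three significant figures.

7.66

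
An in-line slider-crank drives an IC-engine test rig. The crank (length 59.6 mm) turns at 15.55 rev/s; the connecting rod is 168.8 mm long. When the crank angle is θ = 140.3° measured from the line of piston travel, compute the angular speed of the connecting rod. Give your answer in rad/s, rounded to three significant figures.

27.2

ω = 97.7 rad/s (converted from 15.55 rev/s).
The rod makes angle φ with the slider axis where L sinφ = r sinθ; differentiating, L cosφ·φ̇ = r ω cosθ.
L cosφ = √(L² − r² sin²θ) = 0.16445 m.
|ω_rod| = r ω |cosθ| / √(L² − r² sin²θ) = 0.0596·97.7·0.76940/0.16445 = 27.244 rad/s.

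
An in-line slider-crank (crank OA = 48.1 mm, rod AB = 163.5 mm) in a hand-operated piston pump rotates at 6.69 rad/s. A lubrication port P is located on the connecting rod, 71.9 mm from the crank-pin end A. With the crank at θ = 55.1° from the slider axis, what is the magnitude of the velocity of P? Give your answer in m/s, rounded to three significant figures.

0.302

ω = 6.69 rad/s.  Crank-pin speed |V_A| = rω = 0.32179 m/s, perpendicular to OA.
Rod angle: sinφ = −(r/L) sinθ ⇒ φ = -13.962°; ω_rod = −rω cosθ/√(L²−r²sin²θ) = -1.1603 rad/s.
V_P = V_A + ω_rod × AP, with AP = 0.0719 m along the rod.
Components: V_Px = −rω sinθ − a·ω_rod·sinφ = -0.28405 m/s;  V_Py = rω cosθ + a·ω_rod·cosφ = +0.10315 m/s.
|V_P| = √(V_Px² + V_Py²) = 0.30219 m/s.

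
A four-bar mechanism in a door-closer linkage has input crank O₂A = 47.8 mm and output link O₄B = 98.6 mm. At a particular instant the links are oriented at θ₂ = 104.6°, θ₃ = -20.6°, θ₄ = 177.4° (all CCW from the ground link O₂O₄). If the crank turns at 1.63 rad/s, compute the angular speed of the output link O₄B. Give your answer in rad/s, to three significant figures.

2.09

ω₂ = 1.63 rad/s
Differentiating the loop-closure r₂e^{iθ₂}+r₃e^{iθ₃}=r₁+r₄e^{iθ₄} gives r₂ω₂e^{iθ₂}+r₃ω₃e^{iθ₃}=r₄ω₄e^{iθ₄}.
Eliminating the other unknown: ω₄ = r₂ω₂ sin(θ₂−θ₃) / [r₄ sin(θ₄−θ₃)].
Numerator sine = +0.81714; denominator sine = -0.30902.
Result = 0.0478·1.63·(+0.81714) / (0.0986·(-0.30902)) = -2.0896 rad/s; magnitude 2.0896 rad/s.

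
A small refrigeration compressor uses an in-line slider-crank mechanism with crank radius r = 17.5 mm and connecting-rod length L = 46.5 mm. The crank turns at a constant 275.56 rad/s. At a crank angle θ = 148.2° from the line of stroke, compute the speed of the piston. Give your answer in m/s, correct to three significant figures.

1.71

ω = 275.6 rad/s
For an in-line slider-crank, x = r cosθ + √(L² − r² sin²θ), so v = −rω sinθ·[1 + r cosθ/√(L² − r² sin²θ)].
With r = 0.0175 m, L = 0.0465 m, θ = 148.2°: √(L² − r² sin²θ) = 0.045576 m.
v = −0.0175·275.6·0.52696·[1 + 0.0175·-0.84989/0.045576] = -1.7119 m/s.
|v| = 1.7119 m/s.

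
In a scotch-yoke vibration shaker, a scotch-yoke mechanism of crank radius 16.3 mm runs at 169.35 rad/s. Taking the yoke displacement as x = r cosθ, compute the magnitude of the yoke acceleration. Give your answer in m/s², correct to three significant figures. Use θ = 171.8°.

ω = 169.3 rad/s
x = r cosθ ⇒ ẍ = −rω² cosθ (ω constant).
|a| = rω²|cosθ| = 0.0163·(169.3)²·|cos 171.8°| = 462.7 m/s².

463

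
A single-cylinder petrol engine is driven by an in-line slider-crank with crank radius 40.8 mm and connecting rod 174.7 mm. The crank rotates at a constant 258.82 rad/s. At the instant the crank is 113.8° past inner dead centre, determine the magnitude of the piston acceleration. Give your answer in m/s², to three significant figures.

ω = 258.8 rad/s
x(θ) = r cosθ + √(L² − r² sin²θ); with ω constant, a = ω²·d²x/dθ².
d²x/dθ² = −r cosθ − r²(cos2θ)/√u − r⁴ sin²2θ/(4u^{3/2}),  u = L² − r² sin²θ = 0.0291265 m².
Substituting r = 0.0408 m, L = 0.1747 m, θ = 113.8°: d²x/dθ² = +0.022966 m.
a = ω²·d²x/dθ² = (258.8)²·(+0.022966) = +1538.4 m/s²;  |a| = 1538.4 m/s².

1540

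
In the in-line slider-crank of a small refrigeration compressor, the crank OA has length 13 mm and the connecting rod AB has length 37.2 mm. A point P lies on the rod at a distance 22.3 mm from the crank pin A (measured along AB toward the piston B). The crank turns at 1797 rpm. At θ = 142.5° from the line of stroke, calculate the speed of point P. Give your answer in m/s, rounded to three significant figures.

1.46

ω = 188.2 rad/s.  Crank-pin speed |V_A| = rω = 2.4464 m/s, perpendicular to OA.
Rod angle: sinφ = −(r/L) sinθ ⇒ φ = -12.283°; ω_rod = −rω cosθ/√(L²−r²sin²θ) = +53.395 rad/s.
V_P = V_A + ω_rod × AP, with AP = 0.0223 m along the rod.
Components: V_Px = −rω sinθ − a·ω_rod·sinφ = -1.2359 m/s;  V_Py = rω cosθ + a·ω_rod·cosφ = -0.77737 m/s.
|V_P| = √(V_Px² + V_Py²) = 1.4601 m/s.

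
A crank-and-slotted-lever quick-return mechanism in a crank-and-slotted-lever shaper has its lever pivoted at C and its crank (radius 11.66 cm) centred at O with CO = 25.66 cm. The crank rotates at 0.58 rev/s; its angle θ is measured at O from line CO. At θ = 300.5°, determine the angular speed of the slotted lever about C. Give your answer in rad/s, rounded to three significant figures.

ω = 3.644 rad/s (from 0.58 rev/s).
Crank pin A relative to C: A = (d + r cosθ, r sinθ); lever angle φ = atan2(r sinθ, d + r cosθ).
Differentiating tanφ: φ̇ = rω(d cosθ + r)/(d² + r² + 2dr cosθ).
d² + r² + 2dr cosθ = |CA|² = 0.10981 m²;  d cosθ + r = +0.24683 m.
|ω_lever| = |0.1166·3.644·+0.24683| / 0.10981 = 0.95515 rad/s.

0.955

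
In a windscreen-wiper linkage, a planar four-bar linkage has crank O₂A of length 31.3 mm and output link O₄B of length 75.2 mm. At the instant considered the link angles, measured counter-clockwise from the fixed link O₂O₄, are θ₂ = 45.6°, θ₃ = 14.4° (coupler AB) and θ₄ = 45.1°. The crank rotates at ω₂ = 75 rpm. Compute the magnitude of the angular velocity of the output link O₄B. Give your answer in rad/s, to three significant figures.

3.32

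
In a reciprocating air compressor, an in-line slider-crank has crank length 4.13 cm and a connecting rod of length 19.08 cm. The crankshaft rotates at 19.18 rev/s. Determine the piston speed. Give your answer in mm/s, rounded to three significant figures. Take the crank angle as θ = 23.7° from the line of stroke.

ω = 2π·19.2 = 120.5 rad/s
For an in-line slider-crank, x = r cosθ + √(L² − r² sin²θ), so v = −rω sinθ·[1 + r cosθ/√(L² − r² sin²θ)].
With r = 0.0413 m, L = 0.1908 m, θ = 23.7°: √(L² − r² sin²θ) = 0.19008 m.
v = −0.0413·120.5·0.40195·[1 + 0.0413·0.91566/0.19008] = -2.3986 m/s.
|v| = 2.3986 m/s = 2398.6 mm/s.

2400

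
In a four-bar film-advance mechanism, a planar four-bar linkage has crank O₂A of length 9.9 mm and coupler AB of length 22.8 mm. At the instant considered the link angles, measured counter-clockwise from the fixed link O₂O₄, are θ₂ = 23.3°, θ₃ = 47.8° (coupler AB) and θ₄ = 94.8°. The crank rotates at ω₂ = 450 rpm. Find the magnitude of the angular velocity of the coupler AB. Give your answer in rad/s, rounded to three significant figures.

26.5

ω₂ = 47.12 rad/s (from 450 rpm).
Differentiating the loop-closure r₂e^{iθ₂}+r₃e^{iθ₃}=r₁+r₄e^{iθ₄} gives r₂ω₂e^{iθ₂}+r₃ω₃e^{iθ₃}=r₄ω₄e^{iθ₄}.
Eliminating the other unknown: ω₃ = r₂ω₂ sin(θ₄−θ₂) / [r₃ sin(θ₃−θ₄)].
Numerator sine = +0.94832; denominator sine = -0.73135.
Result = 0.0099·47.12·(+0.94832) / (0.0228·(-0.73135)) = -26.532 rad/s; magnitude 26.532 rad/s.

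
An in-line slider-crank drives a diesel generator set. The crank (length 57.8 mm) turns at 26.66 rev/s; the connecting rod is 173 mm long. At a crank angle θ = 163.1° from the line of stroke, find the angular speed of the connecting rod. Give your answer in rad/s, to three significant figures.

ω = 167.5 rad/s (converted from 26.66 rev/s).
The rod makes angle φ with the slider axis where L sinφ = r sinθ; differentiating, L cosφ·φ̇ = r ω cosθ.
L cosφ = √(L² − r² sin²θ) = 0.17218 m.
|ω_rod| = r ω |cosθ| / √(L² − r² sin²θ) = 0.0578·167.5·0.95681/0.17218 = 53.803 rad/s.

53.8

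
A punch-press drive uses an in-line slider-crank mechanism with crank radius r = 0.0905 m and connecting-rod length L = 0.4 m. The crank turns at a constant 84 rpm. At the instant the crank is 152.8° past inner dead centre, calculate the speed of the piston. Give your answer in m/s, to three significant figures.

0.290

ω = 2π·84/60 = 8.796 rad/s
For an in-line slider-crank, x = r cosθ + √(L² − r² sin²θ), so v = −rω sinθ·[1 + r cosθ/√(L² − r² sin²θ)].
With r = 0.0905 m, L = 0.4 m, θ = 152.8°: √(L² − r² sin²θ) = 0.39786 m.
v = −0.0905·8.796·0.45710·[1 + 0.0905·-0.88942/0.39786] = -0.29027 m/s.
|v| = 0.29027 m/s.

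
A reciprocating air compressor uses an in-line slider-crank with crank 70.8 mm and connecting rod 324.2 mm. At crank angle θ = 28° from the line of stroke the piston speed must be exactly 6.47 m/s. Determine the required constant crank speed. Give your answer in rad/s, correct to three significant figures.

For an in-line slider-crank, |v_piston| = rω|sinθ|·[1 + r cosθ/√(L² − r² sin²θ)].
With r = 0.0708 m, L = 0.3242 m, θ = 28°: the bracketed kinematic factor |dx/dθ| = 0.039682 m.
ω = v/|dx/dθ| = 6.47/0.039682 = 163.05 rad/s.

163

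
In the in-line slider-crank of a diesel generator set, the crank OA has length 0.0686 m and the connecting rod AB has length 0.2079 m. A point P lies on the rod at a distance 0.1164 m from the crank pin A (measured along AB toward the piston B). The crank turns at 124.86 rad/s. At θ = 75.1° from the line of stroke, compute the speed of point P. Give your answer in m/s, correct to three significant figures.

ω = 124.9 rad/s.  Crank-pin speed |V_A| = rω = 8.5654 m/s, perpendicular to OA.
Rod angle: sinφ = −(r/L) sinθ ⇒ φ = -18.595°; ω_rod = −rω cosθ/√(L²−r²sin²θ) = -11.177 rad/s.
V_P = V_A + ω_rod × AP, with AP = 0.1164 m along the rod.
Components: V_Px = −rω sinθ − a·ω_rod·sinφ = -8.6923 m/s;  V_Py = rω cosθ + a·ω_rod·cosφ = +0.96933 m/s.
|V_P| = √(V_Px² + V_Py²) = 8.7461 m/s.

8.75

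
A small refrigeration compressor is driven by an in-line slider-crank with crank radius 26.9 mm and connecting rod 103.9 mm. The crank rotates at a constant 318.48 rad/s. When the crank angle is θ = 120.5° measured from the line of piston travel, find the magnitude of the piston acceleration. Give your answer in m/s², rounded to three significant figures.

ω = 318.5 rad/s
x(θ) = r cosθ + √(L² − r² sin²θ); with ω constant, a = ω²·d²x/dθ².
d²x/dθ² = −r cosθ − r²(cos2θ)/√u − r⁴ sin²2θ/(4u^{3/2}),  u = L² − r² sin²θ = 0.010258 m².
Substituting r = 0.0269 m, L = 0.1039 m, θ = 120.5°: d²x/dθ² = +0.01702 m.
a = ω²·d²x/dθ² = (318.5)²·(+0.01702) = +1726.3 m/s²;  |a| = 1726.3 m/s².

1730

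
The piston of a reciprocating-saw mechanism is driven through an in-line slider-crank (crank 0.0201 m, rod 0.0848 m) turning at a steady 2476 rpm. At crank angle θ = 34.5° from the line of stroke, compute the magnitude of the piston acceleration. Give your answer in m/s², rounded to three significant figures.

1230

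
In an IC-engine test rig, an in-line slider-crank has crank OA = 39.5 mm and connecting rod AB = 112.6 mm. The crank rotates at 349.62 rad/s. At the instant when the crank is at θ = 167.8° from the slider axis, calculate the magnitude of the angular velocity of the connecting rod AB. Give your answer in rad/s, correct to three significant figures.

ω = 349.6 rad/s
The rod makes angle φ with the slider axis where L sinφ = r sinθ; differentiating, L cosφ·φ̇ = r ω cosθ.
L cosφ = √(L² − r² sin²θ) = 0.11229 m.
|ω_rod| = r ω |cosθ| / √(L² − r² sin²θ) = 0.0395·349.6·0.97742/0.11229 = 120.21 rad/s.

120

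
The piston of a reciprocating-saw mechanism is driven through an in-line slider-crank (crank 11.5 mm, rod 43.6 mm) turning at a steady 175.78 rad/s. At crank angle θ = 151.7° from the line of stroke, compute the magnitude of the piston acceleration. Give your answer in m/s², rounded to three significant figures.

260

ω = 175.8 rad/s
x(θ) = r cosθ + √(L² − r² sin²θ); with ω constant, a = ω²·d²x/dθ².
d²x/dθ² = −r cosθ − r²(cos2θ)/√u − r⁴ sin²2θ/(4u^{3/2}),  u = L² − r² sin²θ = 0.00187124 m².
Substituting r = 0.0115 m, L = 0.0436 m, θ = 151.7°: d²x/dθ² = +0.0084049 m.
a = ω²·d²x/dθ² = (175.8)²·(+0.0084049) = +259.7 m/s²;  |a| = 259.7 m/s².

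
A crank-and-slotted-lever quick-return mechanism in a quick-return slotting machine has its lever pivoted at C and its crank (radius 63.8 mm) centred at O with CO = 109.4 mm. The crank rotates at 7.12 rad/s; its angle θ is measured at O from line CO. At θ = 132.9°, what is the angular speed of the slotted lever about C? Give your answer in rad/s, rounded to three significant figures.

ω = 7.12 rad/s
Crank pin A relative to C: A = (d + r cosθ, r sinθ); lever angle φ = atan2(r sinθ, d + r cosθ).
Differentiating tanφ: φ̇ = rω(d cosθ + r)/(d² + r² + 2dr cosθ).
d² + r² + 2dr cosθ = |CA|² = 0.00653632 m²;  d cosθ + r = -0.010671 m.
|ω_lever| = |0.0638·7.12·-0.010671| / 0.00653632 = 0.7416 rad/s.

0.742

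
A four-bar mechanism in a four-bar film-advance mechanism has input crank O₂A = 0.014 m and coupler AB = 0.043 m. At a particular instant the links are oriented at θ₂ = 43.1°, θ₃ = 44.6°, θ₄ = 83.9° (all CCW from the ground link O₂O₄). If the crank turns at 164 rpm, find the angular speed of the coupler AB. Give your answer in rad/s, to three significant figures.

ω₂ = 17.17 rad/s (from 164 rpm).
Differentiating the loop-closure r₂e^{iθ₂}+r₃e^{iθ₃}=r₁+r₄e^{iθ₄} gives r₂ω₂e^{iθ₂}+r₃ω₃e^{iθ₃}=r₄ω₄e^{iθ₄}.
Eliminating the other unknown: ω₃ = r₂ω₂ sin(θ₄−θ₂) / [r₃ sin(θ₃−θ₄)].
Numerator sine = +0.65342; denominator sine = -0.63338.
Result = 0.014·17.17·(+0.65342) / (0.043·(-0.63338)) = -5.7685 rad/s; magnitude 5.7685 rad/s.

5.77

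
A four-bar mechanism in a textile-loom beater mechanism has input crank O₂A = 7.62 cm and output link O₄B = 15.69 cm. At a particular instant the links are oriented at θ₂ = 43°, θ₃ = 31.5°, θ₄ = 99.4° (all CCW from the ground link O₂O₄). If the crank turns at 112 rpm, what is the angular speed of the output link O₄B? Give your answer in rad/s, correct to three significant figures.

1.23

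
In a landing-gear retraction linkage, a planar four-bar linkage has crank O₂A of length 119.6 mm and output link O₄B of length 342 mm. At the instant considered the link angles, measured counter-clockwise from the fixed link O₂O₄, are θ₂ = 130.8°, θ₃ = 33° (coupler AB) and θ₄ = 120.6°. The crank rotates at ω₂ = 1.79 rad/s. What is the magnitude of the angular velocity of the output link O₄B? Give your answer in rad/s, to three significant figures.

0.621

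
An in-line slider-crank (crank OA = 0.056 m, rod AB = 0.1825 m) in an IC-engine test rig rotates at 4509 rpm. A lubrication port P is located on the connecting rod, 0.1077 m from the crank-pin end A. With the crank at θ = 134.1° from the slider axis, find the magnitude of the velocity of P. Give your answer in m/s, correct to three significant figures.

18.2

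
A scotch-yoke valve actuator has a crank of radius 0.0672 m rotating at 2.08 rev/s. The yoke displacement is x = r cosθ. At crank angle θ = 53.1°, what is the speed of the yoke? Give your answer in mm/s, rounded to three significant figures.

ω = 13.07 rad/s (from 2.08 rev/s).
x = r cosθ ⇒ ẋ = −rω sinθ.
|v| = rω|sinθ| = 0.0672·13.07·|sin 53.1°| = 0.70231 m/s = 702.31 mm/s.

702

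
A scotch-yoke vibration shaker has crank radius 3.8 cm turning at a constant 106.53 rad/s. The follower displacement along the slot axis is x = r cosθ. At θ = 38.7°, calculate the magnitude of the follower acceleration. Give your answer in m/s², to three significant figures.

337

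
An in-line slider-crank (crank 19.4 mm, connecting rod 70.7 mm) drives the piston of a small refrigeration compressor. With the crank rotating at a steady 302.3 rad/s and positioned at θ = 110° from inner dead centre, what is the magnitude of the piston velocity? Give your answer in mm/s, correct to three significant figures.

4980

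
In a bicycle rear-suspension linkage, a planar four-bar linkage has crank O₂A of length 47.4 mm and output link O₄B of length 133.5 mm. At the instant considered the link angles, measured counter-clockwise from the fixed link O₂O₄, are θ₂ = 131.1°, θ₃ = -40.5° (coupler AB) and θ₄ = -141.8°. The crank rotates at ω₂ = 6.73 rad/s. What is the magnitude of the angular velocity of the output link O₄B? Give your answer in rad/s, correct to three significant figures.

ω₂ = 6.73 rad/s
Differentiating the loop-closure r₂e^{iθ₂}+r₃e^{iθ₃}=r₁+r₄e^{iθ₄} gives r₂ω₂e^{iθ₂}+r₃ω₃e^{iθ₃}=r₄ω₄e^{iθ₄}.
Eliminating the other unknown: ω₄ = r₂ω₂ sin(θ₂−θ₃) / [r₄ sin(θ₄−θ₃)].
Numerator sine = +0.14608; denominator sine = -0.98061.
Result = 0.0474·6.73·(+0.14608) / (0.1335·(-0.98061)) = -0.35597 rad/s; magnitude 0.35597 rad/s.

0.356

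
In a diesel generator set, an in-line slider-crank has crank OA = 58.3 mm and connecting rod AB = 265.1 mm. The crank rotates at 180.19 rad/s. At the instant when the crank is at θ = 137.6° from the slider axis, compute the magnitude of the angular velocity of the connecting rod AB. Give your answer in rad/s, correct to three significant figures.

29.6

ω = 180.2 rad/s
The rod makes angle φ with the slider axis where L sinφ = r sinθ; differentiating, L cosφ·φ̇ = r ω cosθ.
L cosφ = √(L² − r² sin²θ) = 0.26217 m.
|ω_rod| = r ω |cosθ| / √(L² − r² sin²θ) = 0.0583·180.2·0.73846/0.26217 = 29.59 rad/s.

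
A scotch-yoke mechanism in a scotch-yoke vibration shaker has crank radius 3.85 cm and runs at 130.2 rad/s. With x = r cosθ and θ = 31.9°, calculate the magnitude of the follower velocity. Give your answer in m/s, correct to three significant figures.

2.65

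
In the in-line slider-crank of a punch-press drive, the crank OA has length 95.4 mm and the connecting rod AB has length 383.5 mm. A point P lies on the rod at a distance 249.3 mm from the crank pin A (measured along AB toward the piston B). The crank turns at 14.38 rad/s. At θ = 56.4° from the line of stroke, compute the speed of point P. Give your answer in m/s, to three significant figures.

ω = 14.38 rad/s.  Crank-pin speed |V_A| = rω = 1.3719 m/s, perpendicular to OA.
Rod angle: sinφ = −(r/L) sinθ ⇒ φ = -11.958°; ω_rod = −rω cosθ/√(L²−r²sin²θ) = -2.0235 rad/s.
V_P = V_A + ω_rod × AP, with AP = 0.2493 m along the rod.
Components: V_Px = −rω sinθ − a·ω_rod·sinφ = -1.2472 m/s;  V_Py = rω cosθ + a·ω_rod·cosφ = +0.26566 m/s.
|V_P| = √(V_Px² + V_Py²) = 1.2751 m/s.

1.28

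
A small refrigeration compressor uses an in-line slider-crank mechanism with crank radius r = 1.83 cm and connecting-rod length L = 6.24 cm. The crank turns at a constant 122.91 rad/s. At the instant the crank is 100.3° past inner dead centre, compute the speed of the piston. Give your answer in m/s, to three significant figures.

2.09

ω = 122.9 rad/s
For an in-line slider-crank, x = r cosθ + √(L² − r² sin²θ), so v = −rω sinθ·[1 + r cosθ/√(L² − r² sin²θ)].
With r = 0.0183 m, L = 0.0624 m, θ = 100.3°: √(L² − r² sin²θ) = 0.059746 m.
v = −0.0183·122.9·0.98389·[1 + 0.0183·-0.17880/0.059746] = -2.0918 m/s.
|v| = 2.0918 m/s.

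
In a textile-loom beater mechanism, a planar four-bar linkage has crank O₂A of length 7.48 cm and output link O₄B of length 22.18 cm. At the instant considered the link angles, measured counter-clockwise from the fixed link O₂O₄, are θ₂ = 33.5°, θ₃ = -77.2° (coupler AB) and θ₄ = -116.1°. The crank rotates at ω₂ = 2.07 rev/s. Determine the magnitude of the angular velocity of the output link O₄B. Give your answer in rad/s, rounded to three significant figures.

ω₂ = 13.01 rad/s (from 2.07 rev/s).
Differentiating the loop-closure r₂e^{iθ₂}+r₃e^{iθ₃}=r₁+r₄e^{iθ₄} gives r₂ω₂e^{iθ₂}+r₃ω₃e^{iθ₃}=r₄ω₄e^{iθ₄}.
Eliminating the other unknown: ω₄ = r₂ω₂ sin(θ₂−θ₃) / [r₄ sin(θ₄−θ₃)].
Numerator sine = +0.93544; denominator sine = -0.62796.
Result = 0.0748·13.01·(+0.93544) / (0.2218·(-0.62796)) = -6.5339 rad/s; magnitude 6.5339 rad/s.

6.53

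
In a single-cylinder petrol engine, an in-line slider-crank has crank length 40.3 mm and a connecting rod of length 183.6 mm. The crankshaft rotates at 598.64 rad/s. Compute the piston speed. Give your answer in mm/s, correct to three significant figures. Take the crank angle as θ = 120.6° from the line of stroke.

18400

ω = 598.6 rad/s
For an in-line slider-crank, x = r cosθ + √(L² − r² sin²θ), so v = −rω sinθ·[1 + r cosθ/√(L² − r² sin²θ)].
With r = 0.0403 m, L = 0.1836 m, θ = 120.6°: √(L² − r² sin²θ) = 0.18029 m.
v = −0.0403·598.6·0.86074·[1 + 0.0403·-0.50904/0.18029] = -18.403 m/s.
|v| = 18.403 m/s = 18403 mm/s.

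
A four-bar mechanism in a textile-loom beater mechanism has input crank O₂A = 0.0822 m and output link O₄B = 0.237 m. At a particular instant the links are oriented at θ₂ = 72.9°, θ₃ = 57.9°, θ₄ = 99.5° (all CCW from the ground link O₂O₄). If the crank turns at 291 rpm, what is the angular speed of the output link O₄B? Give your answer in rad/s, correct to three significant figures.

4.12

ω₂ = 30.47 rad/s (from 291 rpm).
Differentiating the loop-closure r₂e^{iθ₂}+r₃e^{iθ₃}=r₁+r₄e^{iθ₄} gives r₂ω₂e^{iθ₂}+r₃ω₃e^{iθ₃}=r₄ω₄e^{iθ₄}.
Eliminating the other unknown: ω₄ = r₂ω₂ sin(θ₂−θ₃) / [r₄ sin(θ₄−θ₃)].
Numerator sine = +0.25882; denominator sine = +0.66393.
Result = 0.0822·30.47·(+0.25882) / (0.237·(+0.66393)) = +4.1202 rad/s; magnitude 4.1202 rad/s.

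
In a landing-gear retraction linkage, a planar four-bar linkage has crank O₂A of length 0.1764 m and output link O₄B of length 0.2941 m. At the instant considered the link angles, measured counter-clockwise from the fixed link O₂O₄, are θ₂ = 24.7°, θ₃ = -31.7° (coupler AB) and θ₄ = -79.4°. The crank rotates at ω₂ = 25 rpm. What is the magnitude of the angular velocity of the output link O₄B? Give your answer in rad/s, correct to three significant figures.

ω₂ = 2.618 rad/s (from 25 rpm).
Differentiating the loop-closure r₂e^{iθ₂}+r₃e^{iθ₃}=r₁+r₄e^{iθ₄} gives r₂ω₂e^{iθ₂}+r₃ω₃e^{iθ₃}=r₄ω₄e^{iθ₄}.
Eliminating the other unknown: ω₄ = r₂ω₂ sin(θ₂−θ₃) / [r₄ sin(θ₄−θ₃)].
Numerator sine = +0.83292; denominator sine = -0.73963.
Result = 0.1764·2.618·(+0.83292) / (0.2941·(-0.73963)) = -1.7683 rad/s; magnitude 1.7683 rad/s.

1.77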